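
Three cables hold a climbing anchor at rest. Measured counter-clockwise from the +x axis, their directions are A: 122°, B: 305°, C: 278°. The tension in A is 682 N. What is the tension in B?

Resolve: ΣF_x = 682 cos 122° + T_B cos 305° + T_C cos 278° = 0.
        ΣF_y = 682 sin 122° + T_B sin 305° + T_C sin 278° = 0.
The known terms sum to (-361.4, 578.4) N, so 0.5736 T_B + 0.1392 T_C = 361.4 and -0.8192 T_B − 0.9903 T_C = -578.4.
Solving simultaneously: T_B = 611 N, T_C = 78.62 N.

T_B ≈ 611 N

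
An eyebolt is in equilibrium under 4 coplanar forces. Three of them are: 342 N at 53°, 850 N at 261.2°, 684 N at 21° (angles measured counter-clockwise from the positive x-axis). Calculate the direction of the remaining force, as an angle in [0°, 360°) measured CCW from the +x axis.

Sum the known components: ΣF_x = 714.4 N, ΣF_y = -321.7 N.
For equilibrium the remaining force must supply (−ΣF_x, −ΣF_y) = (-714.4, 321.7) N.
Magnitude = √((-714.4)² + (321.7)²) = 783.5 N; direction = atan2(321.7, -714.4) = 155.8°.

θ ≈ 156°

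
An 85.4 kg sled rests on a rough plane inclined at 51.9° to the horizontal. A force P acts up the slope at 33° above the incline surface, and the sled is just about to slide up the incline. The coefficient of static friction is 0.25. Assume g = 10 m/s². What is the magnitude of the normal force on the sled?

On the verge of sliding up the incline, friction equals μN and acts down the slope.
Perpendicular: N + P sin 33° = W cos 51.9° = 526.9 N.
Along incline: P cos 33° = W sin 51.9° + μN  with W sin 51.9° = 672 N.
Solving the pair for P and N: P = 824.5 N, N = 77.88 N (and f = μN = 19.47 N).

N ≈ 77.9 N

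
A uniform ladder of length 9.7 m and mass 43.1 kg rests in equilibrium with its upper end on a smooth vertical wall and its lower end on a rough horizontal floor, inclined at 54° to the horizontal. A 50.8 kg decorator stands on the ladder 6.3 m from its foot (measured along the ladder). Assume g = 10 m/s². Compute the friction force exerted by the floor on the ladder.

Torques about the foot: N_wall · 9.7 sin 54° = 43.1×10×4.85 cos 54° + 50.8×10×6.3 cos 54° → N_wall = 396.28 N.
ΣF_x = 0: f_floor = N_wall = 396.28 N.

f ≈ 396 N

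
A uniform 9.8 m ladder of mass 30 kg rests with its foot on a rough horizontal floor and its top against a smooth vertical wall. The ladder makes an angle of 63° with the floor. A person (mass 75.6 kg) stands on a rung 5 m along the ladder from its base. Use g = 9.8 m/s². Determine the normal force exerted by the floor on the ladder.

ΣF_y = 0: N_floor = 30×9.8 + 75.6×9.8 = 1034.9 N.

N_floor ≈ 1030 N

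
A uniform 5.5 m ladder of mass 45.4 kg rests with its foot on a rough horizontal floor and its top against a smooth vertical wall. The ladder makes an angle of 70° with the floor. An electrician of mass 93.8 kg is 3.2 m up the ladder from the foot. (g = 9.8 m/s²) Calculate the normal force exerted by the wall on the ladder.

N_wall ≈ 276 N

Torques about the foot: N_wall · 5.5 sin 70° = 45.4×9.8×2.75 cos 70° + 93.8×9.8×3.2 cos 70° → N_wall = 275.63 N.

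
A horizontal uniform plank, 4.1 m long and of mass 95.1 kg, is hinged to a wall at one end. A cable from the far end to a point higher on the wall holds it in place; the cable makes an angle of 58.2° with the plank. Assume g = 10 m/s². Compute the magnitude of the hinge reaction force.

Take torques about the hinge: T sin 58.2° · 4.1 = 95.1×10×2.05 = 1949.5 N·m.
So T = 1949.5 / (0.8499 × 4.1) = 559.48 N.
ΣF_x = 0: H_x = T cos 58.2° = 294.82 N.
ΣF_y = 0: H_y = (95.1×10) − T sin 58.2° = 951 − 475.5 = 475.5 N.
|H| = √(H_x² + H_y²) = √((294.82)² + (475.5)²) = 559.48 N.

|H| ≈ 559 N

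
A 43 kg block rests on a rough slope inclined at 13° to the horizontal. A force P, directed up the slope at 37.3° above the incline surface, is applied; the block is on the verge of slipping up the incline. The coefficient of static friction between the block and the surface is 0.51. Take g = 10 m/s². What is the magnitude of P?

P ≈ 281 N

On the verge of sliding up the incline, friction equals μN and acts down the slope.
Perpendicular: N + P sin 37.3° = W cos 13° = 419 N.
Along incline: P cos 37.3° = W sin 13° + μN  with W sin 13° = 96.73 N.
Solving the pair for P and N: P = 281 N, N = 248.7 N (and f = μN = 126.8 N).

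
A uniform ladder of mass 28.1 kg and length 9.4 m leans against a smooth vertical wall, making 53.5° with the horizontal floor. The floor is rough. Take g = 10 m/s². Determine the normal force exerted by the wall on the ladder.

N_wall ≈ 104 N

Torques about the foot: N_wall · 9.4 sin 53.5° = 28.1×10×4.7 cos 53.5° → N_wall = 103.96 N.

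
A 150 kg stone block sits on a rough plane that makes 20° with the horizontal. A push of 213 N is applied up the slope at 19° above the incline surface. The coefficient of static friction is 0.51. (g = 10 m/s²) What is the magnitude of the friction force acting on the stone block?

Axes along / perpendicular to the incline. W sin 20° = 513 N down-slope; W cos 20° = 1410 N into the surface.
Perpendicular: N = W cos 20° − P sin 19° = 1410 − 69.35 = 1340 N.
Along incline: P cos 19° + f = W sin 20° (friction acts up-slope) → f = 513 − 201.4 = 311.6 N.
|f| = 311.6 N ≤ μN = 683.5 N, so the stone block is indeed static.

f ≈ 312 N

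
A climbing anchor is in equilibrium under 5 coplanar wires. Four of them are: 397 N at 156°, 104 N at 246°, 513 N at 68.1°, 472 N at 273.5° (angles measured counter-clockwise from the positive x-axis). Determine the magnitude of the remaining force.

F ≈ 198 N

Sum the known components: ΣF_x = -184.8 N, ΣF_y = 71.33 N.
For equilibrium the remaining force must supply (−ΣF_x, −ΣF_y) = (184.8, -71.33) N.
Magnitude = √((184.8)² + (-71.33)²) = 198.1 N; direction = atan2(-71.33, 184.8) = 338.9°.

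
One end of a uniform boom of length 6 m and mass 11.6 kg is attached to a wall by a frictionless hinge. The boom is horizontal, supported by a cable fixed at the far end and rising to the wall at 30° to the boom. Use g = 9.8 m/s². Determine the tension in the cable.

Take torques about the hinge: T sin 30° · 6 = 11.6×9.8×3 = 341.04 N·m.
So T = 341.04 / (0.5000 × 6) = 113.68 N.

T ≈ 114 N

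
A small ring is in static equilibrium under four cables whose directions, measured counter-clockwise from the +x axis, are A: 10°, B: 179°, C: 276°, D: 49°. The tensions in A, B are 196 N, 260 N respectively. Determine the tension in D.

T_D ≈ 85.5 N

Resolve: ΣF_x = 196 cos 10° + 260 cos 179° + T_C cos 276° + T_D cos 49° = 0.
        ΣF_y = 196 sin 10° + 260 sin 179° + T_C sin 276° + T_D sin 49° = 0.
The known terms sum to (-66.94, 38.57) N, so 0.1045 T_C + 0.6561 T_D = 66.94 and -0.9945 T_C + 0.7547 T_D = -38.57.
Solving simultaneously: T_C = 103.7 N, T_D = 85.51 N.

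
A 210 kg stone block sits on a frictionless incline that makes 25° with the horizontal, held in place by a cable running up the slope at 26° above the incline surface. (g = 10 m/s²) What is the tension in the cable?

Take axes along and perpendicular to the incline. Weight components: W sin 25° = 887.5 N down-slope, W cos 25° = 1903 N into the surface.
Along incline: T cos 26° = W sin 25° → T = 987.4 N.
Perpendicular: N = W cos 25° − T sin 26° = 1470 N.

T ≈ 987 N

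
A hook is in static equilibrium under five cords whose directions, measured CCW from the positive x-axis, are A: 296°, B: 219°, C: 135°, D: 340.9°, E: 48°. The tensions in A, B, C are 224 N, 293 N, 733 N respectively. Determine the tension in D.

Resolve: ΣF_x = 224 cos 296° + 293 cos 219° + 733 cos 135° + T_D cos 340.9° + T_E cos 48° = 0.
        ΣF_y = 224 sin 296° + 293 sin 219° + 733 sin 135° + T_D sin 340.9° + T_E sin 48° = 0.
The known terms sum to (-647.8, 132.6) N, so 0.9449 T_D + 0.6691 T_E = 647.8 and -0.3272 T_D + 0.7431 T_E = -132.6.
Solving simultaneously: T_D = 618.9 N, T_E = 94.11 N.

T_D ≈ 619 N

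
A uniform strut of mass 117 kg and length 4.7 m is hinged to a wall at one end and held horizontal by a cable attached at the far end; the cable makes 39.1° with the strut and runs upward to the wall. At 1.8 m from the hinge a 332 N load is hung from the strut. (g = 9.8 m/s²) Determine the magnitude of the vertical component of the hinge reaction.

Take torques about the hinge: T sin 39.1° · 4.7 = 117×9.8×2.35 + 332×1.8 = 3292.1 N·m.
So T = 3292.1 / (0.6307 × 4.7) = 1110.6 N.
ΣF_y = 0: H_y = (117×9.8 + 332) − T sin 39.1° = 1478.6 − 700.45 = 778.15 N.

|H_y| ≈ 778 N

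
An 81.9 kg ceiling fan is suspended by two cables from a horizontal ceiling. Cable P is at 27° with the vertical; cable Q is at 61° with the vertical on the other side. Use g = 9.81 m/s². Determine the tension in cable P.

Angles from the horizontal: cable P is 90° − 27° = 63°, cable Q is 90° − 61° = 29°.
Weight W = 81.9 × 9.81 = 803.4 N acts straight down.
Horizontal: T_P cos 63° = T_Q cos 29°  →  T_Q = 0.5191 T_P.
Vertical: T_P sin 63° + T_Q sin 29° = 803.4.
Substituting the horizontal relation into the vertical equation gives 1.143 T_P = 803.4, so T_P = 703.1 N.

T_P ≈ 703 N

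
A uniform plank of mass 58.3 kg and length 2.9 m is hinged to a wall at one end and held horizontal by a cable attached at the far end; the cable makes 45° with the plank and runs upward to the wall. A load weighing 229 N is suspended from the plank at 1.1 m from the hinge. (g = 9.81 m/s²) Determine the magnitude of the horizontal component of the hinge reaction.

Take torques about the hinge: T sin 45° · 2.9 = 58.3×9.81×1.45 + 229×1.1 = 1081.2 N·m.
So T = 1081.2 / (0.7071 × 2.9) = 527.25 N.
ΣF_x = 0: H_x = T cos 45° = 372.82 N.

H_x ≈ 373 N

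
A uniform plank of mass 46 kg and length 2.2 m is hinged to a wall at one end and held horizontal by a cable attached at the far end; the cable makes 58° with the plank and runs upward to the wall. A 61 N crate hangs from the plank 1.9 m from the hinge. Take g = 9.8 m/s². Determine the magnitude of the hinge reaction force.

|H| ≈ 291 N

Take torques about the hinge: T sin 58° · 2.2 = 46×9.8×1.1 + 61×1.9 = 611.78 N·m.
So T = 611.78 / (0.8480 × 2.2) = 327.91 N.
ΣF_x = 0: H_x = T cos 58° = 173.76 N.
ΣF_y = 0: H_y = (46×9.8 + 61) − T sin 58° = 511.8 − 278.08 = 233.72 N.
|H| = √(H_x² + H_y²) = √((173.76)² + (233.72)²) = 291.24 N.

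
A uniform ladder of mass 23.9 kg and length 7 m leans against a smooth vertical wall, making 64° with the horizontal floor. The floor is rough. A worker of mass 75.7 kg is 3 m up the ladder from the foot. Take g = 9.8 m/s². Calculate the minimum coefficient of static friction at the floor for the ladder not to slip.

ΣF_y = 0: N_floor = 23.9×9.8 + 75.7×9.8 = 976.08 N.
Torques about the foot: N_wall · 7 sin 64° = 23.9×9.8×3.5 cos 64° + 75.7×9.8×3 cos 64° → N_wall = 212.19 N.
ΣF_x = 0: f_floor = N_wall = 212.19 N.
μ_min = f_floor / N_floor = 212.19 / 976.08 = 0.2174.

μ_min ≈ 0.217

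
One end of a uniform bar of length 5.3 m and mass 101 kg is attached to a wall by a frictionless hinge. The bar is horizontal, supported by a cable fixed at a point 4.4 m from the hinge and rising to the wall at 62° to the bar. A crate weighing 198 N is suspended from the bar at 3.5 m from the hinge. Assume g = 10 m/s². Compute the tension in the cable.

T ≈ 867 N

Take torques about the hinge: T sin 62° · 4.4 = 101×10×2.65 + 198×3.5 = 3369.5 N·m.
So T = 3369.5 / (0.8829 × 4.4) = 867.32 N.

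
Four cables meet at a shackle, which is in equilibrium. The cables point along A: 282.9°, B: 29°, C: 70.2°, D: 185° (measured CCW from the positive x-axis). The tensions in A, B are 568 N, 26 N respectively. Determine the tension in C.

Resolve: ΣF_x = 568 cos 282.9° + 26 cos 29° + T_C cos 70.2° + T_D cos 185° = 0.
        ΣF_y = 568 sin 282.9° + 26 sin 29° + T_C sin 70.2° + T_D sin 185° = 0.
The known terms sum to (149.5, -541.1) N, so 0.3387 T_C − 0.9962 T_D = -149.5 and 0.9409 T_C − 0.0872 T_D = 541.1.
Solving simultaneously: T_C = 608.1 N, T_D = 356.9 N.

T_C ≈ 608 N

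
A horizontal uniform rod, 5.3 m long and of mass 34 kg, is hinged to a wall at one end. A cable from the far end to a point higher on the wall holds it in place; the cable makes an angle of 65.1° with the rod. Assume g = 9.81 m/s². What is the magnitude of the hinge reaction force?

Take torques about the hinge: T sin 65.1° · 5.3 = 34×9.81×2.65 = 883.88 N·m.
So T = 883.88 / (0.9070 × 5.3) = 183.86 N.
ΣF_x = 0: H_x = T cos 65.1° = 77.412 N.
ΣF_y = 0: H_y = (34×9.81) − T sin 65.1° = 333.54 − 166.77 = 166.77 N.
|H| = √(H_x² + H_y²) = √((77.412)² + (166.77)²) = 183.86 N.

|H| ≈ 184 N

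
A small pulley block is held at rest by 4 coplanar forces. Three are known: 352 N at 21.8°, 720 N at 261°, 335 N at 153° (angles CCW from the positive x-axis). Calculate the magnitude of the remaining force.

F ≈ 437 N

Sum the known components: ΣF_x = -84.29 N, ΣF_y = -428.3 N.
For equilibrium the remaining force must supply (−ΣF_x, −ΣF_y) = (84.29, 428.3) N.
Magnitude = √((84.29)² + (428.3)²) = 436.5 N; direction = atan2(428.3, 84.29) = 78.9°.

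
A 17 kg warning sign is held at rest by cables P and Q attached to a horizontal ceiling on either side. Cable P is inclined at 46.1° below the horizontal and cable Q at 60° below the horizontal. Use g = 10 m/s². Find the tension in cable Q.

T_Q ≈ 123 N

Weight W = 17 × 10 = 170 N acts straight down.
Horizontal: T_P cos 46.1° = T_Q cos 60°  →  T_P = 0.7211 T_Q.
Vertical: T_P sin 46.1° + T_Q sin 60° = 170.
Substituting the horizontal relation into the vertical equation gives 1.386 T_Q = 170, so T_Q = 122.7 N.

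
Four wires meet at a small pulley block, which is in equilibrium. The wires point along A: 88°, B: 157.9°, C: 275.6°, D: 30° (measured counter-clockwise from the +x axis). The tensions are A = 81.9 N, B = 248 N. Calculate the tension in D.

Resolve: ΣF_x = 81.9 cos 88° + 248 cos 157.9° + T_C cos 275.6° + T_D cos 30° = 0.
        ΣF_y = 81.9 sin 88° + 248 sin 157.9° + T_C sin 275.6° + T_D sin 30° = 0.
The known terms sum to (-226.9, 175.2) N, so 0.0976 T_C + 0.8660 T_D = 226.9 and -0.9952 T_C + 0.5000 T_D = -175.2.
Solving simultaneously: T_C = 291.2 N, T_D = 229.2 N.

T_D ≈ 229 N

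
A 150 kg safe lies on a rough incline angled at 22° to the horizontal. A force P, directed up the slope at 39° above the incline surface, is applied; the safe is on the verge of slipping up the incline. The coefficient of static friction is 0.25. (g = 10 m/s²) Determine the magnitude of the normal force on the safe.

On the verge of sliding up the incline, friction equals μN and acts down the slope.
Perpendicular: N + P sin 39° = W cos 22° = 1391 N.
Along incline: P cos 39° = W sin 22° + μN  with W sin 22° = 561.9 N.
Solving the pair for P and N: P = 973.4 N, N = 778.2 N (and f = μN = 194.6 N).

N ≈ 778 N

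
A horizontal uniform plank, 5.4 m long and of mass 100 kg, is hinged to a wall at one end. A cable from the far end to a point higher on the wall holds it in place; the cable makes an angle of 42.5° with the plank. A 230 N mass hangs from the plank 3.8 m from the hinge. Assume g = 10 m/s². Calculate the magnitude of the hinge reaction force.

|H| ≈ 919 N

Take torques about the hinge: T sin 42.5° · 5.4 = 100×10×2.7 + 230×3.8 = 3574 N·m.
So T = 3574 / (0.6756 × 5.4) = 979.66 N.
ΣF_x = 0: H_x = T cos 42.5° = 722.28 N.
ΣF_y = 0: H_y = (100×10 + 230) − T sin 42.5° = 1230 − 661.85 = 568.15 N.
|H| = √(H_x² + H_y²) = √((722.28)² + (568.15)²) = 918.96 N.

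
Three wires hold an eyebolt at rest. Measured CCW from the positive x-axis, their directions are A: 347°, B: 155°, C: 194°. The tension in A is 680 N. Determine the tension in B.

Resolve: ΣF_x = 680 cos 347° + T_B cos 155° + T_C cos 194° = 0.
        ΣF_y = 680 sin 347° + T_B sin 155° + T_C sin 194° = 0.
The known terms sum to (662.6, -153) N, so -0.9063 T_B − 0.9703 T_C = -662.6 and 0.4226 T_B − 0.2419 T_C = 153.
Solving simultaneously: T_B = 490.6 N, T_C = 224.7 N.

T_B ≈ 491 N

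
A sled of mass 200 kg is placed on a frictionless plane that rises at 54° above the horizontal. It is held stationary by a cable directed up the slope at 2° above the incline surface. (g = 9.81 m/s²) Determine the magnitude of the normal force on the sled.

N ≈ 1100 N

Take axes along and perpendicular to the incline. Weight components: W sin 54° = 1587 N down-slope, W cos 54° = 1153 N into the surface.
Along incline: T cos 2° = W sin 54° → T = 1588 N.
Perpendicular: N = W cos 54° − T sin 2° = 1098 N.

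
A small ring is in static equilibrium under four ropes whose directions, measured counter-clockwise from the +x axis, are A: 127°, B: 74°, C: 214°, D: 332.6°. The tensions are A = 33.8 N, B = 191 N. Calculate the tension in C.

Resolve: ΣF_x = 33.8 cos 127° + 191 cos 74° + T_C cos 214° + T_D cos 332.6° = 0.
        ΣF_y = 33.8 sin 127° + 191 sin 74° + T_C sin 214° + T_D sin 332.6° = 0.
The known terms sum to (32.31, 210.6) N, so -0.8290 T_C + 0.8878 T_D = -32.31 and -0.5592 T_C − 0.4602 T_D = -210.6.
Solving simultaneously: T_C = 229.9 N, T_D = 178.3 N.

T_C ≈ 230 N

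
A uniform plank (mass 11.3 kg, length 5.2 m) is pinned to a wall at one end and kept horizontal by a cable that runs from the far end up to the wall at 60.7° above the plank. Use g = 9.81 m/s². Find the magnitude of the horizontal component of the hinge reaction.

Take torques about the hinge: T sin 60.7° · 5.2 = 11.3×9.81×2.6 = 288.22 N·m.
So T = 288.22 / (0.8721 × 5.2) = 63.557 N.
ΣF_x = 0: H_x = T cos 60.7° = 31.104 N.

H_x ≈ 31.1 N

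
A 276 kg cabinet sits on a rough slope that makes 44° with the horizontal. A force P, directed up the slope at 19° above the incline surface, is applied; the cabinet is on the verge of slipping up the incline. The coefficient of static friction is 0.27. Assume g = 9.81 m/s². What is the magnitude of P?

On the verge of sliding up the incline, friction equals μN and acts down the slope.
Perpendicular: N + P sin 19° = W cos 44° = 1948 N.
Along incline: P cos 19° = W sin 44° + μN  with W sin 44° = 1881 N.
Solving the pair for P and N: P = 2329 N, N = 1189 N (and f = μN = 321.2 N).

P ≈ 2330 N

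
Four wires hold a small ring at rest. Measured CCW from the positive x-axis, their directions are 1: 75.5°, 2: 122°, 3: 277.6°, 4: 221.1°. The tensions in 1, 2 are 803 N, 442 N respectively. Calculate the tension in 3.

T_3 ≈ 1070 N

Resolve: ΣF_x = 803 cos 75.5° + 442 cos 122° + T_3 cos 277.6° + T_4 cos 221.1° = 0.
        ΣF_y = 803 sin 75.5° + 442 sin 122° + T_3 sin 277.6° + T_4 sin 221.1° = 0.
The known terms sum to (-33.17, 1152) N, so 0.1323 T_3 − 0.7536 T_4 = 33.17 and -0.9912 T_3 − 0.6574 T_4 = -1152.
Solving simultaneously: T_3 = 1067 N, T_4 = 143.3 N.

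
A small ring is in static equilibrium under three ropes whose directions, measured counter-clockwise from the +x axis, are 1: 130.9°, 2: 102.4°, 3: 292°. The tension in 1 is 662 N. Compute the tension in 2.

T_2 ≈ 1290 N

Resolve: ΣF_x = 662 cos 130.9° + T_2 cos 102.4° + T_3 cos 292° = 0.
        ΣF_y = 662 sin 130.9° + T_2 sin 102.4° + T_3 sin 292° = 0.
The known terms sum to (-433.4, 500.4) N, so -0.2147 T_2 + 0.3746 T_3 = 433.4 and 0.9767 T_2 − 0.9272 T_3 = -500.4.
Solving simultaneously: T_2 = 1286 N, T_3 = 1894 N.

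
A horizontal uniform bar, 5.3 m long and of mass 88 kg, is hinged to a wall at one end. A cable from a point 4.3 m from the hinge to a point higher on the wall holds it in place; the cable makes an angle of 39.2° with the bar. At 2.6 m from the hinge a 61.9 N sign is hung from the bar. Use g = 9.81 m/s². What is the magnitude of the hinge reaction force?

Take torques about the hinge: T sin 39.2° · 4.3 = 88×9.81×2.65 + 61.9×2.6 = 2448.6 N·m.
So T = 2448.6 / (0.6320 × 4.3) = 900.99 N.
ΣF_x = 0: H_x = T cos 39.2° = 698.21 N.
ΣF_y = 0: H_y = (88×9.81 + 61.9) − T sin 39.2° = 925.18 − 569.45 = 355.73 N.
|H| = √(H_x² + H_y²) = √((698.21)² + (355.73)²) = 783.61 N.

|H| ≈ 784 N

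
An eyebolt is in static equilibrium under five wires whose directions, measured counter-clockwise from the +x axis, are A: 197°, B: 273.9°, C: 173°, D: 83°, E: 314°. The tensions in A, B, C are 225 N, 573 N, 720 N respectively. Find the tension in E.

T_E ≈ 1050 N

Resolve: ΣF_x = 225 cos 197° + 573 cos 273.9° + 720 cos 173° + T_D cos 83° + T_E cos 314° = 0.
        ΣF_y = 225 sin 197° + 573 sin 273.9° + 720 sin 173° + T_D sin 83° + T_E sin 314° = 0.
The known terms sum to (-890.8, -549.7) N, so 0.1219 T_D + 0.6947 T_E = 890.8 and 0.9925 T_D − 0.7193 T_E = 549.7.
Solving simultaneously: T_D = 1316 N, T_E = 1052 N.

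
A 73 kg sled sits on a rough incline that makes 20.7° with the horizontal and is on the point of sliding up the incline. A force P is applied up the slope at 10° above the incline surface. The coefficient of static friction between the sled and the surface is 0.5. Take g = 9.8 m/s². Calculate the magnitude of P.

P ≈ 548 N

On the verge of sliding up the incline, friction equals μN and acts down the slope.
Perpendicular: N + P sin 10° = W cos 20.7° = 669.2 N.
Along incline: P cos 10° = W sin 20.7° + μN  with W sin 20.7° = 252.9 N.
Solving the pair for P and N: P = 548.2 N, N = 574 N (and f = μN = 287 N).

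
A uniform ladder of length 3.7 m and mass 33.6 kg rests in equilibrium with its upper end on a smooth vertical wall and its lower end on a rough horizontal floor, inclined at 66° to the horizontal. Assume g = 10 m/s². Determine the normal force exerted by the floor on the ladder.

N_floor ≈ 336 N

ΣF_y = 0: N_floor = 33.6×10 = 336 N.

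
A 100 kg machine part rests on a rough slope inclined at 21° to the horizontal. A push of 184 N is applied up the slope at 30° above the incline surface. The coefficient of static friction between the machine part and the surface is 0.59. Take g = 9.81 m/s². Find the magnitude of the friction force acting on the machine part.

Axes along / perpendicular to the incline. W sin 21° = 351.6 N down-slope; W cos 21° = 915.8 N into the surface.
Perpendicular: N = W cos 21° − P sin 30° = 915.8 − 92 = 823.8 N.
Along incline: P cos 30° + f = W sin 21° (friction acts up-slope) → f = 351.6 − 159.3 = 192.2 N.
|f| = 192.2 N ≤ μN = 486.1 N, so the machine part is indeed static.

f ≈ 192 N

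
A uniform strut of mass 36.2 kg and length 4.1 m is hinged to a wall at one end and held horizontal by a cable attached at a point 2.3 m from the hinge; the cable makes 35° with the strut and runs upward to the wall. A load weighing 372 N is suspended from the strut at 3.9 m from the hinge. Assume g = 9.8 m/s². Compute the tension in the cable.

T ≈ 1650 N

Take torques about the hinge: T sin 35° · 2.3 = 36.2×9.8×2.05 + 372×3.9 = 2178.1 N·m.
So T = 2178.1 / (0.5736 × 2.3) = 1651 N.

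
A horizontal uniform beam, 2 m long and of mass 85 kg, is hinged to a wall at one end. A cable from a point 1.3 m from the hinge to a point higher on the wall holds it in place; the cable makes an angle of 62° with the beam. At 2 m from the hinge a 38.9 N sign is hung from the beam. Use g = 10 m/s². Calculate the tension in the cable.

Take torques about the hinge: T sin 62° · 1.3 = 85×10×1 + 38.9×2 = 927.8 N·m.
So T = 927.8 / (0.8829 × 1.3) = 808.31 N.

T ≈ 808 N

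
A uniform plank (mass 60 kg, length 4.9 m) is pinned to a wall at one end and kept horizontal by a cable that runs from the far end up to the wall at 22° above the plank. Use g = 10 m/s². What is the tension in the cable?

T ≈ 801 N

Take torques about the hinge: T sin 22° · 4.9 = 60×10×2.45 = 1470 N·m.
So T = 1470 / (0.3746 × 4.9) = 800.84 N.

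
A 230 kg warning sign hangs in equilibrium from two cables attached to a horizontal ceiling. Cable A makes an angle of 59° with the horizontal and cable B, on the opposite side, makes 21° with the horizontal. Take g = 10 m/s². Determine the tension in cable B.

T_B ≈ 1200 N

Weight W = 230 × 10 = 2300 N acts straight down.
Horizontal: T_A cos 59° = T_B cos 21°  →  T_A = 1.813 T_B.
Vertical: T_A sin 59° + T_B sin 21° = 2300.
Substituting the horizontal relation into the vertical equation gives 1.912 T_B = 2300, so T_B = 1203 N.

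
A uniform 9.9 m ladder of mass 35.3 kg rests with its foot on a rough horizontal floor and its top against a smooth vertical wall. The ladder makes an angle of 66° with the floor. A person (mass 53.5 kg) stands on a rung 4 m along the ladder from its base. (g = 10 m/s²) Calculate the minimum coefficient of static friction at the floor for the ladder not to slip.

μ_min ≈ 0.197

ΣF_y = 0: N_floor = 35.3×10 + 53.5×10 = 888 N.
Torques about the foot: N_wall · 9.9 sin 66° = 35.3×10×4.95 cos 66° + 53.5×10×4 cos 66° → N_wall = 174.82 N.
ΣF_x = 0: f_floor = N_wall = 174.82 N.
μ_min = f_floor / N_floor = 174.82 / 888 = 0.1969.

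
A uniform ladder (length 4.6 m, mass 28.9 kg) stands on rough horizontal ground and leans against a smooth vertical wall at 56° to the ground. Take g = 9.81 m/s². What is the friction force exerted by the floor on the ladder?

Torques about the foot: N_wall · 4.6 sin 56° = 28.9×9.81×2.3 cos 56° → N_wall = 95.615 N.
ΣF_x = 0: f_floor = N_wall = 95.615 N.

f ≈ 95.6 N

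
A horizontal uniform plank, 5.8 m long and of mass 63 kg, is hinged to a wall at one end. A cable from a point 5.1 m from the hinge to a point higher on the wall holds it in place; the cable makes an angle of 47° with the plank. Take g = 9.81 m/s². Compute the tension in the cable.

T ≈ 481 N

Take torques about the hinge: T sin 47° · 5.1 = 63×9.81×2.9 = 1792.3 N·m.
So T = 1792.3 / (0.7314 × 5.1) = 480.52 N.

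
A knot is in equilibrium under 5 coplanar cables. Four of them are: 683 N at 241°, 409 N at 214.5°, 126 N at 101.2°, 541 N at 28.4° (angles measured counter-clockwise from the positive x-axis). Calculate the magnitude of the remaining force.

F ≈ 498 N

Sum the known components: ΣF_x = -216.8 N, ΣF_y = -448.1 N.
For equilibrium the remaining force must supply (−ΣF_x, −ΣF_y) = (216.8, 448.1) N.
Magnitude = √((216.8)² + (448.1)²) = 497.8 N; direction = atan2(448.1, 216.8) = 64.2°.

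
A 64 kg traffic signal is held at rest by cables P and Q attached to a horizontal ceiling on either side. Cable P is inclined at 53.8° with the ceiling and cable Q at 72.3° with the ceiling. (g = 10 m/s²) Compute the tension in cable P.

T_P ≈ 241 N

Weight W = 64 × 10 = 640 N acts straight down.
Horizontal: T_P cos 53.8° = T_Q cos 72.3°  →  T_Q = 1.943 T_P.
Vertical: T_P sin 53.8° + T_Q sin 72.3° = 640.
Substituting the horizontal relation into the vertical equation gives 2.658 T_P = 640, so T_P = 240.8 N.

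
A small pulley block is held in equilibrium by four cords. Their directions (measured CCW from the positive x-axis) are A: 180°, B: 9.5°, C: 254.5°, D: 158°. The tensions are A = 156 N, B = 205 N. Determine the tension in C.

Resolve: ΣF_x = 156 cos 180° + 205 cos 9.5° + T_C cos 254.5° + T_D cos 158° = 0.
        ΣF_y = 156 sin 180° + 205 sin 9.5° + T_C sin 254.5° + T_D sin 158° = 0.
The known terms sum to (46.19, 33.83) N, so -0.2672 T_C − 0.9272 T_D = -46.19 and -0.9636 T_C + 0.3746 T_D = -33.83.
Solving simultaneously: T_C = 48.99 N, T_D = 35.70 N.

T_C ≈ 49 N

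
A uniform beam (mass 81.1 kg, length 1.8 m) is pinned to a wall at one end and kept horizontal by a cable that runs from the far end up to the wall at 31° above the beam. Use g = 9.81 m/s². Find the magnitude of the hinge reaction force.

|H| ≈ 772 N

Take torques about the hinge: T sin 31° · 1.8 = 81.1×9.81×0.9 = 716.03 N·m.
So T = 716.03 / (0.5150 × 1.8) = 772.36 N.
ΣF_x = 0: H_x = T cos 31° = 662.04 N.
ΣF_y = 0: H_y = (81.1×9.81) − T sin 31° = 795.59 − 397.8 = 397.8 N.
|H| = √(H_x² + H_y²) = √((662.04)² + (397.8)²) = 772.36 N.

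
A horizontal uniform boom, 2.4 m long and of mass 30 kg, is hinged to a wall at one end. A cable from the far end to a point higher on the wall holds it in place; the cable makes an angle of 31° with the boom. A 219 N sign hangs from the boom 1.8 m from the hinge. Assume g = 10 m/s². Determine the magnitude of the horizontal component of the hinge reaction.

H_x ≈ 523 N

Take torques about the hinge: T sin 31° · 2.4 = 30×10×1.2 + 219×1.8 = 754.2 N·m.
So T = 754.2 / (0.5150 × 2.4) = 610.15 N.
ΣF_x = 0: H_x = T cos 31° = 523 N.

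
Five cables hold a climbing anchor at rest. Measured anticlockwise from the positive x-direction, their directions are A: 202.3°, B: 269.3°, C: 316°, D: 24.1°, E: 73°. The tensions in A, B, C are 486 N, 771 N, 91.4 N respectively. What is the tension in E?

Resolve: ΣF_x = 486 cos 202.3° + 771 cos 269.3° + 91.4 cos 316° + T_D cos 24.1° + T_E cos 73° = 0.
        ΣF_y = 486 sin 202.3° + 771 sin 269.3° + 91.4 sin 316° + T_D sin 24.1° + T_E sin 73° = 0.
The known terms sum to (-393.3, -1019) N, so 0.9128 T_D + 0.2924 T_E = 393.3 and 0.4083 T_D + 0.9563 T_E = 1019.
Solving simultaneously: T_D = 103.8 N, T_E = 1021 N.

T_E ≈ 1020 N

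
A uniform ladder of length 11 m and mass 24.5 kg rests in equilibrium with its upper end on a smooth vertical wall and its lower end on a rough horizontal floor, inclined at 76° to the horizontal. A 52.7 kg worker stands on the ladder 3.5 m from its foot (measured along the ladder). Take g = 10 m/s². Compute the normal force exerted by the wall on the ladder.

N_wall ≈ 72.4 N

Torques about the foot: N_wall · 11 sin 76° = 24.5×10×5.5 cos 76° + 52.7×10×3.5 cos 76° → N_wall = 72.35 N.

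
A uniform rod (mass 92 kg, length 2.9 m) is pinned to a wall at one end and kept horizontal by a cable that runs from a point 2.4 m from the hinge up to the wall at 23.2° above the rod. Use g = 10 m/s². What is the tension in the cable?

T ≈ 1410 N

Take torques about the hinge: T sin 23.2° · 2.4 = 92×10×1.45 = 1334 N·m.
So T = 1334 / (0.3939 × 2.4) = 1411 N.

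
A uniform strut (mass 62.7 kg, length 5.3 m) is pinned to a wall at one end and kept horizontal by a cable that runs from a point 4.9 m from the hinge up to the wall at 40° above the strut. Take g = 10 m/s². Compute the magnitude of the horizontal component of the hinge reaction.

H_x ≈ 404 N

Take torques about the hinge: T sin 40° · 4.9 = 62.7×10×2.65 = 1661.5 N·m.
So T = 1661.5 / (0.6428 × 4.9) = 527.53 N.
ΣF_x = 0: H_x = T cos 40° = 404.11 N.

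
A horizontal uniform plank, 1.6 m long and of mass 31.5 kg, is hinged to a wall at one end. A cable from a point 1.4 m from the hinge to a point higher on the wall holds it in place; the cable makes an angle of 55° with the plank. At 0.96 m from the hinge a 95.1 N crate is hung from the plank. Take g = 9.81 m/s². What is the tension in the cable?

T ≈ 295 N

Take torques about the hinge: T sin 55° · 1.4 = 31.5×9.81×0.8 + 95.1×0.96 = 338.51 N·m.
So T = 338.51 / (0.8192 × 1.4) = 295.17 N.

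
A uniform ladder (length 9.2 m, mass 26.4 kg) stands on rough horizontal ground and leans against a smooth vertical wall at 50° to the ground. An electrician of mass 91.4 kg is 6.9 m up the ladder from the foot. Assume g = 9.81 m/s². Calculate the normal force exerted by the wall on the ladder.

N_wall ≈ 673 N

Torques about the foot: N_wall · 9.2 sin 50° = 26.4×9.81×4.6 cos 50° + 91.4×9.81×6.9 cos 50° → N_wall = 672.93 N.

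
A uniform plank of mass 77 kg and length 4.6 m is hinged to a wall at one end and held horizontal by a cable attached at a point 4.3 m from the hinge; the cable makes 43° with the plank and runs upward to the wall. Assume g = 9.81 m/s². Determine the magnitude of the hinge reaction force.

Take torques about the hinge: T sin 43° · 4.3 = 77×9.81×2.3 = 1737.4 N·m.
So T = 1737.4 / (0.6820 × 4.3) = 592.43 N.
ΣF_x = 0: H_x = T cos 43° = 433.27 N.
ΣF_y = 0: H_y = (77×9.81) − T sin 43° = 755.37 − 404.04 = 351.33 N.
|H| = √(H_x² + H_y²) = √((433.27)² + (351.33)²) = 557.82 N.

|H| ≈ 558 N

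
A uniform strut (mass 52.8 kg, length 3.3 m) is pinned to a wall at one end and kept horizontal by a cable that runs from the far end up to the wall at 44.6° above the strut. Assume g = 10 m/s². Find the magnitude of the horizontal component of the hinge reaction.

H_x ≈ 268 N

Take torques about the hinge: T sin 44.6° · 3.3 = 52.8×10×1.65 = 871.2 N·m.
So T = 871.2 / (0.7022 × 3.3) = 375.99 N.
ΣF_x = 0: H_x = T cos 44.6° = 267.71 N.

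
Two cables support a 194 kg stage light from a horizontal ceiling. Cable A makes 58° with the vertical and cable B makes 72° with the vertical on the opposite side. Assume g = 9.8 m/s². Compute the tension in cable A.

Angles from the horizontal: cable A is 90° − 58° = 32°, cable B is 90° − 72° = 18°.
Weight W = 194 × 9.8 = 1901 N acts straight down.
Horizontal: T_A cos 32° = T_B cos 18°  →  T_B = 0.8917 T_A.
Vertical: T_A sin 32° + T_B sin 18° = 1901.
Substituting the horizontal relation into the vertical equation gives 0.8055 T_A = 1901, so T_A = 2360 N.

T_A ≈ 2360 N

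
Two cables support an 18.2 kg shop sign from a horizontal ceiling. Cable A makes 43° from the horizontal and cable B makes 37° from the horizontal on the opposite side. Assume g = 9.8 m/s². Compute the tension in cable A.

Weight W = 18.2 × 9.8 = 178.4 N acts straight down.
Horizontal: T_A cos 43° = T_B cos 37°  →  T_B = 0.9158 T_A.
Vertical: T_A sin 43° + T_B sin 37° = 178.4.
Substituting the horizontal relation into the vertical equation gives 1.233 T_A = 178.4, so T_A = 144.6 N.

T_A ≈ 145 N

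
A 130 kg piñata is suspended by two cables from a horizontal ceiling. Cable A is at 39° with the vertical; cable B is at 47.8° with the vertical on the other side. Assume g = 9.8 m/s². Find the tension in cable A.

Angles from the horizontal: cable A is 90° − 39° = 51°, cable B is 90° − 47.8° = 42.2°.
Weight W = 130 × 9.8 = 1274 N acts straight down.
Horizontal: T_A cos 51° = T_B cos 42.2°  →  T_B = 0.8495 T_A.
Vertical: T_A sin 51° + T_B sin 42.2° = 1274.
Substituting the horizontal relation into the vertical equation gives 1.348 T_A = 1274, so T_A = 945.3 N.

T_A ≈ 945 N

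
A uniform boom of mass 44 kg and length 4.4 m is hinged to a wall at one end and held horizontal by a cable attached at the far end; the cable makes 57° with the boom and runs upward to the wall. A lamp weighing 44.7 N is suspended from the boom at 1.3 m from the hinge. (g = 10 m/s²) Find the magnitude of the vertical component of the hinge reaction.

Take torques about the hinge: T sin 57° · 4.4 = 44×10×2.2 + 44.7×1.3 = 1026.1 N·m.
So T = 1026.1 / (0.8387 × 4.4) = 278.07 N.
ΣF_y = 0: H_y = (44×10 + 44.7) − T sin 57° = 484.7 − 233.21 = 251.49 N.

|H_y| ≈ 251 N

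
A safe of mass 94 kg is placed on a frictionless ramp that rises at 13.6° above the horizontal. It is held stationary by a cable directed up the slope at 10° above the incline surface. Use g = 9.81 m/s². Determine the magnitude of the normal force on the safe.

Take axes along and perpendicular to the incline. Weight components: W sin 13.6° = 216.8 N down-slope, W cos 13.6° = 896.3 N into the surface.
Along incline: T cos 10° = W sin 13.6° → T = 220.2 N.
Perpendicular: N = W cos 13.6° − T sin 10° = 858.1 N.

N ≈ 858 N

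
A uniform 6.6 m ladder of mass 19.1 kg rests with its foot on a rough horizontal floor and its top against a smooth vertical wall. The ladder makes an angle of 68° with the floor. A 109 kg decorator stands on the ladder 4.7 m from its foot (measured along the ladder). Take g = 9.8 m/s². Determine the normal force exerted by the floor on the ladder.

N_floor ≈ 1260 N

ΣF_y = 0: N_floor = 19.1×9.8 + 109×9.8 = 1255.4 N.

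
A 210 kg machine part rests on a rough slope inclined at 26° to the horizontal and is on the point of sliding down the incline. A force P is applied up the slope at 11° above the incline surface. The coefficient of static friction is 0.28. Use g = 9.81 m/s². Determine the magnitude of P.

On the verge of sliding down the incline, friction equals μN and acts up the slope.
Perpendicular: N + P sin 11° = W cos 26° = 1852 N.
Along incline: P cos 11° + μN = W sin 26° with W sin 26° = 903.1 N.
Solving the pair for P and N: P = 414.4 N, N = 1773 N (and f = μN = 496.3 N).

P ≈ 414 N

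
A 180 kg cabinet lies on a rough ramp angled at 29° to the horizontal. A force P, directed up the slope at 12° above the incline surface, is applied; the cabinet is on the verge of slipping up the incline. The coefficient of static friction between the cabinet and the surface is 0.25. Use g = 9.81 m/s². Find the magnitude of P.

P ≈ 1210 N

On the verge of sliding up the incline, friction equals μN and acts down the slope.
Perpendicular: N + P sin 12° = W cos 29° = 1544 N.
Along incline: P cos 12° = W sin 29° + μN  with W sin 29° = 856.1 N.
Solving the pair for P and N: P = 1206 N, N = 1294 N (and f = μN = 323.4 N).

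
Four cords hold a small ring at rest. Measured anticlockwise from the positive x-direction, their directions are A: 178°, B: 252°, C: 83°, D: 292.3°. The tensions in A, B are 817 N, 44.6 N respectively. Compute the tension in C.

T_C ≈ 1580 N

Resolve: ΣF_x = 817 cos 178° + 44.6 cos 252° + T_C cos 83° + T_D cos 292.3° = 0.
        ΣF_y = 817 sin 178° + 44.6 sin 252° + T_C sin 83° + T_D sin 292.3° = 0.
The known terms sum to (-830.3, -13.9) N, so 0.1219 T_C + 0.3795 T_D = 830.3 and 0.9925 T_C − 0.9252 T_D = 13.9.
Solving simultaneously: T_C = 1580 N, T_D = 1680 N.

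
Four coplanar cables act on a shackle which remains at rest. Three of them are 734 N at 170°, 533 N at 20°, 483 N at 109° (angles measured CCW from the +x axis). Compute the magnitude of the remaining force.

F ≈ 855 N

Sum the known components: ΣF_x = -379.2 N, ΣF_y = 766.4 N.
For equilibrium the remaining force must supply (−ΣF_x, −ΣF_y) = (379.2, -766.4) N.
Magnitude = √((379.2)² + (-766.4)²) = 855.1 N; direction = atan2(-766.4, 379.2) = 296.3°.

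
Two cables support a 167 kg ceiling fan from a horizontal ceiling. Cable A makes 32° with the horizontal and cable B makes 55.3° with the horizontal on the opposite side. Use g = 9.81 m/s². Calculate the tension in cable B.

Weight W = 167 × 9.81 = 1638 N acts straight down.
Horizontal: T_A cos 32° = T_B cos 55.3°  →  T_A = 0.6713 T_B.
Vertical: T_A sin 32° + T_B sin 55.3° = 1638.
Substituting the horizontal relation into the vertical equation gives 1.178 T_B = 1638, so T_B = 1391 N.

T_B ≈ 1390 N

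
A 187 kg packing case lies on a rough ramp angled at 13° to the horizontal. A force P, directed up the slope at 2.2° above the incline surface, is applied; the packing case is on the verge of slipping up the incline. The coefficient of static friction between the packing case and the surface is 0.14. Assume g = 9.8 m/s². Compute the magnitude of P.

On the verge of sliding up the incline, friction equals μN and acts down the slope.
Perpendicular: N + P sin 2.2° = W cos 13° = 1786 N.
Along incline: P cos 2.2° = W sin 13° + μN  with W sin 13° = 412.2 N.
Solving the pair for P and N: P = 659.2 N, N = 1760 N (and f = μN = 246.4 N).

P ≈ 659 N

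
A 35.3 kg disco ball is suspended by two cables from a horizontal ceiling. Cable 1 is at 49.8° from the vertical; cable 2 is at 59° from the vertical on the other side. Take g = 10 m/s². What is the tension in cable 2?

T_2 ≈ 285 N

Angles from the horizontal: cable 1 is 90° − 49.8° = 40.2°, cable 2 is 90° − 59° = 31°.
Weight W = 35.3 × 10 = 353 N acts straight down.
Horizontal: T_1 cos 40.2° = T_2 cos 31°  →  T_1 = 1.122 T_2.
Vertical: T_1 sin 40.2° + T_2 sin 31° = 353.
Substituting the horizontal relation into the vertical equation gives 1.239 T_2 = 353, so T_2 = 284.8 N.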